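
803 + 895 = 1698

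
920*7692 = 7076640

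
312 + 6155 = 6467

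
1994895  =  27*73885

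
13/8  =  13/8 = 1.62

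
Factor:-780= - 2^2*3^1*5^1*13^1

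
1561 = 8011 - 6450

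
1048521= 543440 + 505081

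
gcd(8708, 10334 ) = 2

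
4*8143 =32572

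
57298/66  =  28649/33 = 868.15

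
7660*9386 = 71896760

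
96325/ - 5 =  - 19265 + 0/1 = - 19265.00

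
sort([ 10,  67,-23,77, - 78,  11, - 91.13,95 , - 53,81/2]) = [  -  91.13, - 78, - 53, - 23, 10,11,81/2,  67,  77,95] 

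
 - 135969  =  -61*2229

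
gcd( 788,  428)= 4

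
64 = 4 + 60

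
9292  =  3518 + 5774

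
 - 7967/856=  - 10 + 593/856 = -  9.31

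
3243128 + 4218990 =7462118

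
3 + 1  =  4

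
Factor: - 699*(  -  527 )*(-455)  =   - 167609715 = - 3^1 * 5^1*7^1 * 13^1*17^1*31^1*233^1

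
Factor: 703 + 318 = 1021 = 1021^1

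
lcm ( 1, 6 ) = 6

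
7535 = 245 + 7290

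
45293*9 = 407637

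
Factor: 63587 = 63587^1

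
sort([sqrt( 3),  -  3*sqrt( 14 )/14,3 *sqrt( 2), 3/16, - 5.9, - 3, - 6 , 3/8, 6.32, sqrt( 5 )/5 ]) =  [ - 6, - 5.9 , - 3, - 3 * sqrt( 14)/14,3/16,  3/8, sqrt( 5)/5, sqrt(3),  3*sqrt(2 ),  6.32] 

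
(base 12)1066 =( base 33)1lo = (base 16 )70E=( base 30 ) 206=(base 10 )1806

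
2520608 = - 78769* (  -  32) 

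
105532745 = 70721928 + 34810817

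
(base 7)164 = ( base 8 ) 137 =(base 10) 95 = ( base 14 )6B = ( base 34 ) 2R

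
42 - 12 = 30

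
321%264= 57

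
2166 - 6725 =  - 4559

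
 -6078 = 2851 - 8929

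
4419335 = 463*9545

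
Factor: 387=3^2*43^1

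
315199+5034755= 5349954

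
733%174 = 37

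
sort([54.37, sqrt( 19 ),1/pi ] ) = [ 1/pi, sqrt( 19 ), 54.37] 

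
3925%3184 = 741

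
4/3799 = 4/3799 = 0.00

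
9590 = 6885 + 2705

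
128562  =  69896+58666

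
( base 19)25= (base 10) 43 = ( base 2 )101011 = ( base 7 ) 61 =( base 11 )3A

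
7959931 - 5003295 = 2956636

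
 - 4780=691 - 5471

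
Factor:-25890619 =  - 25890619^1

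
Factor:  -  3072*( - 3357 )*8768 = 2^16*3^3*137^1*373^1 = 90421788672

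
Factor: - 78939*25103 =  - 3^2*7^2*13^1*179^1 * 1931^1 = - 1981605717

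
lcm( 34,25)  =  850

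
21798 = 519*42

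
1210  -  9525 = - 8315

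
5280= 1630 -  - 3650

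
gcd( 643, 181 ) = 1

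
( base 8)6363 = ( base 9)4483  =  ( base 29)3r9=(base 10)3315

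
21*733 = 15393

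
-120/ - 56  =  2 + 1/7 = 2.14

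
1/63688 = 1/63688 = 0.00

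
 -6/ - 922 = 3/461 = 0.01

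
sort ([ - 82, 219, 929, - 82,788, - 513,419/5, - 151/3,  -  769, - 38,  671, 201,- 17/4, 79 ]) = [ - 769, -513, - 82, - 82, - 151/3, - 38, - 17/4  ,  79,419/5, 201,  219,671, 788, 929]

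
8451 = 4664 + 3787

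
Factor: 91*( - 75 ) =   -  6825 = -3^1*5^2*7^1*13^1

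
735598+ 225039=960637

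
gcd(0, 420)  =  420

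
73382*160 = 11741120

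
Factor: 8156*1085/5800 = 442463/290  =  2^( - 1)*5^ ( - 1)*7^1*29^( - 1) * 31^1*2039^1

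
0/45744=0 = 0.00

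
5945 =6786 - 841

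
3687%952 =831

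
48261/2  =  48261/2 = 24130.50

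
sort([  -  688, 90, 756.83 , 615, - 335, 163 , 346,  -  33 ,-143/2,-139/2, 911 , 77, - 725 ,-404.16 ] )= [-725,  -  688,-404.16, - 335 , - 143/2, - 139/2,-33,  77,90, 163 , 346,615 , 756.83,911]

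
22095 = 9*2455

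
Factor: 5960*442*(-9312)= -2^9*3^1*5^1*13^1*17^1*97^1*149^1= - 24530787840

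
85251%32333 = 20585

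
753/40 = 18+33/40 = 18.82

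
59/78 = 59/78 = 0.76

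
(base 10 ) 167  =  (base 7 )326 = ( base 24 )6N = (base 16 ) a7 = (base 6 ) 435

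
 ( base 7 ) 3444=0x4E9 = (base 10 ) 1257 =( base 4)103221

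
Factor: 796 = 2^2 * 199^1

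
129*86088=11105352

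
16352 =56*292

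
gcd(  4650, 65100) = 4650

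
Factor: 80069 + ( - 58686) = 21383^1 = 21383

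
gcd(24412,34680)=68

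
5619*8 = 44952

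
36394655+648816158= 685210813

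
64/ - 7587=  - 64/7587=-0.01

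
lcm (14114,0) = 0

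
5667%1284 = 531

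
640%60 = 40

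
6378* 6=38268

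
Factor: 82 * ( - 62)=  - 5084= - 2^2*31^1*41^1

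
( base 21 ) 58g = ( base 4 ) 211111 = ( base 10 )2389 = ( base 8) 4525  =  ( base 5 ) 34024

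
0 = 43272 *0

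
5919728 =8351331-2431603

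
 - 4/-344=1/86 = 0.01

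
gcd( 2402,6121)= 1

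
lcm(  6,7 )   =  42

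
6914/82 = 84  +  13/41= 84.32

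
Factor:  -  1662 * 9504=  - 15795648  =  - 2^6  *  3^4*11^1 * 277^1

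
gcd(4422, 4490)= 2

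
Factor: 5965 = 5^1*1193^1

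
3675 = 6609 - 2934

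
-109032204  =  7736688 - 116768892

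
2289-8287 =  - 5998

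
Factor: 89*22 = 2^1*11^1*89^1 = 1958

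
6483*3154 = 20447382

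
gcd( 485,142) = 1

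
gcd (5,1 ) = 1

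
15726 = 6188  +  9538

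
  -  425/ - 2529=425/2529 = 0.17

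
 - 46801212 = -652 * 71781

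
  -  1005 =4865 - 5870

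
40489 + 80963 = 121452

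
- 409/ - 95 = 409/95 = 4.31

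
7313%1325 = 688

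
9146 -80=9066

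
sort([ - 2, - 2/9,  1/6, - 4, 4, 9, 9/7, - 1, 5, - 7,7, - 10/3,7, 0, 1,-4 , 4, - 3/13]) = [ - 7, - 4, - 4,- 10/3, - 2, - 1, - 3/13,-2/9, 0, 1/6, 1,  9/7, 4,4,  5, 7, 7 , 9 ] 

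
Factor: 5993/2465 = 5^( - 1 )*13^1 * 17^ ( - 1)*29^( - 1 )*461^1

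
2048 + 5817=7865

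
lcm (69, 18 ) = 414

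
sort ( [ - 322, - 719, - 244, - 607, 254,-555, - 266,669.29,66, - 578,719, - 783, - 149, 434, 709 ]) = [ - 783,  -  719, - 607, - 578, - 555, - 322, - 266, - 244,  -  149,66,254, 434,669.29, 709,719 ] 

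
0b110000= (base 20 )28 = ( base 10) 48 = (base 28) 1K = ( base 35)1D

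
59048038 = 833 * 70886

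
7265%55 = 5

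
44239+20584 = 64823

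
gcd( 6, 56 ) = 2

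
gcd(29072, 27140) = 92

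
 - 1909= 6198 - 8107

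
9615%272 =95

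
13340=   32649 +-19309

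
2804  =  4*701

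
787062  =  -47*( - 16746 )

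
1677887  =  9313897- 7636010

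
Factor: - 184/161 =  - 2^3*7^( - 1) = - 8/7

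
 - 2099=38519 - 40618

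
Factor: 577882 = 2^1*113^1*2557^1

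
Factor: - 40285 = -5^1*7^1 * 1151^1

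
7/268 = 7/268 = 0.03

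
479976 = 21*22856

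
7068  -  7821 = -753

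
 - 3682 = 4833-8515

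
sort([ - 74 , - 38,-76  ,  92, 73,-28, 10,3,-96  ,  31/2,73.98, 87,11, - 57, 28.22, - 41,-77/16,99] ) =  [ - 96,- 76, - 74 ,-57, - 41, - 38, - 28, - 77/16,3, 10, 11,31/2, 28.22,73, 73.98,87,92,99]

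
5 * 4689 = 23445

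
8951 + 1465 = 10416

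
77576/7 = 11082 + 2/7 = 11082.29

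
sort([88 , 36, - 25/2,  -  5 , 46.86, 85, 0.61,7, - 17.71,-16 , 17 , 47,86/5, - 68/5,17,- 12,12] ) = [ - 17.71  , - 16, - 68/5,-25/2, - 12, - 5, 0.61, 7,  12,17, 17 , 86/5,36, 46.86,47 , 85, 88 ]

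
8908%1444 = 244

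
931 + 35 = 966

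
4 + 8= 12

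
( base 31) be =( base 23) fa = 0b101100011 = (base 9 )434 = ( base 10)355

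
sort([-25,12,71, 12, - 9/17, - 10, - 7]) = [ - 25, - 10, - 7, - 9/17,  12, 12,71 ] 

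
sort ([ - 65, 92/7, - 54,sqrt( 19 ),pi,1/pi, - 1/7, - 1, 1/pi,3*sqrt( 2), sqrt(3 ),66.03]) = [ - 65,-54, - 1, - 1/7,1/pi,1/pi,sqrt ( 3),pi,3*  sqrt( 2 ),sqrt(19),92/7,66.03]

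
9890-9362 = 528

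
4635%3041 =1594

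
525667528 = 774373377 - 248705849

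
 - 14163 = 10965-25128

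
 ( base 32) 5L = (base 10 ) 181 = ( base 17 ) AB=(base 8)265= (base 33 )5G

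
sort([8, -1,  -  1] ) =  [- 1, - 1,8]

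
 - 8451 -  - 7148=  - 1303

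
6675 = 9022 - 2347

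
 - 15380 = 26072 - 41452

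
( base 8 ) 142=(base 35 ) 2S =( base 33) 2W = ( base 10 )98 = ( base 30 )38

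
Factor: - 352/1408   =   - 2^( - 2) = - 1/4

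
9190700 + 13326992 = 22517692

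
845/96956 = 845/96956 = 0.01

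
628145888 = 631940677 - 3794789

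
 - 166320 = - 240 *693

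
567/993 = 189/331 = 0.57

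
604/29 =604/29 =20.83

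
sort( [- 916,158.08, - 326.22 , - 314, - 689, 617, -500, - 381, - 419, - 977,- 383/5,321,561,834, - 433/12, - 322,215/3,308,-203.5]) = [ - 977,-916 , - 689, - 500,-419, - 381, - 326.22, - 322, - 314, - 203.5, - 383/5, - 433/12, 215/3,158.08, 308,321, 561,617, 834]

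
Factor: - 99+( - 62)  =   -161 = - 7^1 * 23^1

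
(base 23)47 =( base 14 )71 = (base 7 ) 201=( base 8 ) 143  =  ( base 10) 99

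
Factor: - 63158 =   -  2^1 * 23^1*1373^1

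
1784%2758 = 1784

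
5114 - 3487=1627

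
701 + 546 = 1247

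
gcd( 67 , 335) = 67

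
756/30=25 + 1/5= 25.20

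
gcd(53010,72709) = 1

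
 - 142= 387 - 529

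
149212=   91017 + 58195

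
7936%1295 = 166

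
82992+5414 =88406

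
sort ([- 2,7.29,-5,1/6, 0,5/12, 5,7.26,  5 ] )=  [  -  5 ,- 2,0,1/6,5/12, 5,5,  7.26 , 7.29 ]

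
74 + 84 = 158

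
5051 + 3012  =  8063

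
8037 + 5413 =13450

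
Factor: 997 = 997^1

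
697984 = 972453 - 274469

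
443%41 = 33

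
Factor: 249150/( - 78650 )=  - 3^1*11^ ( - 1)*13^( - 1)*151^1 = -453/143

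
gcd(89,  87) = 1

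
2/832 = 1/416 = 0.00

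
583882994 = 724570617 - 140687623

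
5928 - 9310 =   -  3382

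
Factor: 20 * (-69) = - 2^2*3^1*5^1*23^1 = -  1380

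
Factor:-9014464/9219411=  - 2^6*3^( - 2) * 83^1*1697^1*1024379^(- 1)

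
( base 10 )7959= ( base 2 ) 1111100010111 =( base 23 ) F11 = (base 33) 7A6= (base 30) 8P9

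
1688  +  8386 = 10074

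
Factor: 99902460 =2^2*3^1*5^1 *7^1*31^1*7673^1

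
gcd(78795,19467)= 927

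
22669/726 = 22669/726 = 31.22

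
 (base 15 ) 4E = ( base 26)2M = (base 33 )28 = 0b1001010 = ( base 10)74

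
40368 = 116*348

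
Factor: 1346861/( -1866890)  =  - 2^( - 1)*5^(-1)*186689^(  -  1 )*1346861^1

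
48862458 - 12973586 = 35888872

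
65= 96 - 31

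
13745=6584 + 7161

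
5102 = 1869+3233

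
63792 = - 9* (- 7088)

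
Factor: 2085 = 3^1*5^1*139^1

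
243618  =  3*81206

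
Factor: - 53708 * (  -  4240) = 2^6*5^1 *29^1*53^1 * 463^1 =227721920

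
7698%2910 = 1878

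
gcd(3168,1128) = 24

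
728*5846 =4255888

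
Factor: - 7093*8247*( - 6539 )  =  3^1*13^1*41^1*173^1*503^1*2749^1 =382505154369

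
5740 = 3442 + 2298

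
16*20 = 320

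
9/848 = 9/848 = 0.01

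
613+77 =690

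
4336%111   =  7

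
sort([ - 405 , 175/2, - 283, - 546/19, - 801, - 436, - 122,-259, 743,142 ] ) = [-801, - 436, - 405, - 283, - 259,-122 , - 546/19,175/2, 142,743]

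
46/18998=1/413   =  0.00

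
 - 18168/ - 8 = 2271+0/1 = 2271.00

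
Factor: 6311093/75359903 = 6659^(-1)*11317^( - 1 )*6311093^1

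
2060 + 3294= 5354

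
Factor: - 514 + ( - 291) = - 5^1 * 7^1*23^1 = -805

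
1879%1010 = 869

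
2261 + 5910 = 8171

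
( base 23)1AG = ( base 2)1100000111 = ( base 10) 775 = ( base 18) 271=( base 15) 36a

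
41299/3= 13766+1/3 =13766.33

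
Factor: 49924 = 2^2*7^1*1783^1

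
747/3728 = 747/3728=0.20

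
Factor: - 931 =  - 7^2 * 19^1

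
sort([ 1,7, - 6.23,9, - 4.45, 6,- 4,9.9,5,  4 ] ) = [ - 6.23, - 4.45,-4,1, 4, 5, 6,7,9,9.9]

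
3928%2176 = 1752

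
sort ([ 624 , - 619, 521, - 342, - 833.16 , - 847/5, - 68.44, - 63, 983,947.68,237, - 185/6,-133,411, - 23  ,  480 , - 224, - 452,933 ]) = [ - 833.16, - 619  , - 452, - 342, - 224, - 847/5, - 133,- 68.44, - 63, - 185/6, - 23, 237,  411,480, 521, 624, 933,  947.68,  983 ] 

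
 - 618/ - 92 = 309/46 = 6.72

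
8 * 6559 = 52472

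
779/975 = 779/975 = 0.80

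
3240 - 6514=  - 3274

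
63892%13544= 9716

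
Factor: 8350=2^1*5^2*167^1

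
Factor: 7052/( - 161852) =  - 41/941 = -41^1*941^ ( - 1)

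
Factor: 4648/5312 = 7/8= 2^( - 3)*7^1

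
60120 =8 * 7515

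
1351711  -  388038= 963673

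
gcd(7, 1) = 1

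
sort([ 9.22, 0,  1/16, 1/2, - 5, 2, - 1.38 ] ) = [- 5, - 1.38,0, 1/16,1/2,2, 9.22]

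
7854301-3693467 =4160834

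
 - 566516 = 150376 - 716892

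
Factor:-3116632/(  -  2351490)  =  2^2 *3^( - 1) *5^( - 1 ) * 103^( - 1) * 761^( - 1) * 389579^1 = 1558316/1175745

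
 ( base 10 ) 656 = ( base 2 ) 1010010000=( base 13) 3B6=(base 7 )1625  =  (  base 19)1fa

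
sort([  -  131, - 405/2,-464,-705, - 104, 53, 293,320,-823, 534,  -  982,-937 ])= [ - 982,- 937,-823, - 705 , - 464, - 405/2 ,-131,-104, 53, 293,  320,534 ] 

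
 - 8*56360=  - 450880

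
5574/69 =80 + 18/23=80.78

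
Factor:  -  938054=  - 2^1*13^1*109^1*331^1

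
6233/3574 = 6233/3574 =1.74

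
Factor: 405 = 3^4*5^1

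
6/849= 2/283=0.01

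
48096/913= 52 + 620/913=52.68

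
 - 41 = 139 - 180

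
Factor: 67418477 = 7^1*37^1*149^1*1747^1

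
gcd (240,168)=24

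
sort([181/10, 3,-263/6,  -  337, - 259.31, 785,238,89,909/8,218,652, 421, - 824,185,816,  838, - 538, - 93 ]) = [ - 824 ,-538, - 337,-259.31, - 93,-263/6,  3,181/10,  89, 909/8,185,218, 238, 421,652, 785, 816,838]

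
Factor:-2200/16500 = -2^1 * 3^ (  -  1)*5^( -1) = -  2/15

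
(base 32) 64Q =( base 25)a1n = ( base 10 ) 6298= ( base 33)5ps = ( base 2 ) 1100010011010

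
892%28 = 24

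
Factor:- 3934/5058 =-7/9 = - 3^( - 2 )*7^1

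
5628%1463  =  1239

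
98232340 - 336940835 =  - 238708495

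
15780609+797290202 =813070811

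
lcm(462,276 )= 21252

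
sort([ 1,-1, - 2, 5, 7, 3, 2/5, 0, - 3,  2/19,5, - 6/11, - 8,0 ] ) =[  -  8, - 3, - 2, - 1, - 6/11 , 0, 0,  2/19, 2/5 , 1, 3, 5, 5, 7]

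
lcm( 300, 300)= 300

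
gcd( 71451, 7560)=9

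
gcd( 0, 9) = 9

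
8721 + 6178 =14899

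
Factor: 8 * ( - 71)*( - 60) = 34080  =  2^5*3^1 * 5^1 * 71^1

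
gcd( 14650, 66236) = 2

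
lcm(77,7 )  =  77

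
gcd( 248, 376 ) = 8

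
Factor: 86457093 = 3^1*28819031^1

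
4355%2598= 1757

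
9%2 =1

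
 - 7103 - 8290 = -15393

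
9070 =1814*5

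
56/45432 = 7/5679 = 0.00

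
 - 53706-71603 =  - 125309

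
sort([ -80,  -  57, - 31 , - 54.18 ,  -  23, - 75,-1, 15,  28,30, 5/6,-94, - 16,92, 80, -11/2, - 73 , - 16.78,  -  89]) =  [ - 94, - 89, - 80, - 75, - 73, - 57,  -  54.18,- 31,-23,-16.78, - 16,-11/2, - 1,5/6,15, 28,30,80,92]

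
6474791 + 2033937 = 8508728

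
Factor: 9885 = 3^1 * 5^1*659^1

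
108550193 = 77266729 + 31283464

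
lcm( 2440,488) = 2440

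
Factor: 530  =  2^1*5^1 * 53^1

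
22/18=11/9 = 1.22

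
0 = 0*9523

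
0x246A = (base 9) 13707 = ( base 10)9322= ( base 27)CL7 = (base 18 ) 1adg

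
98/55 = 1 + 43/55=1.78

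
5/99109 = 5/99109 = 0.00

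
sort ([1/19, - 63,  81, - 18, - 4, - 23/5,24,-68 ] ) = [- 68, - 63, - 18, - 23/5,  -  4,  1/19,24,81]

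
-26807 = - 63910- - 37103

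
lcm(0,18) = 0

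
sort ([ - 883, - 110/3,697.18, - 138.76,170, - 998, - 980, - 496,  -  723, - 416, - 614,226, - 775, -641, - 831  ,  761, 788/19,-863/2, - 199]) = [ - 998, -980, - 883,-831, - 775,- 723, - 641, - 614, - 496 , - 863/2, - 416, - 199, - 138.76, - 110/3, 788/19, 170,226, 697.18,761 ] 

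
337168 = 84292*4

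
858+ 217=1075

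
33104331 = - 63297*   (-523 ) 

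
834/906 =139/151 = 0.92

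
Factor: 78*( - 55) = -2^1*3^1*5^1*11^1*13^1 = - 4290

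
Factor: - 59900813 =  - 7^1*1621^1 *5279^1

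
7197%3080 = 1037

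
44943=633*71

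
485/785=97/157  =  0.62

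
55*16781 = 922955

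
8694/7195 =1  +  1499/7195 = 1.21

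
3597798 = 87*41354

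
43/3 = 14 + 1/3 = 14.33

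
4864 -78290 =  - 73426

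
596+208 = 804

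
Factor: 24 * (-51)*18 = -2^4 * 3^4 * 17^1 = - 22032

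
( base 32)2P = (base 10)89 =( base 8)131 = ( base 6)225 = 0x59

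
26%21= 5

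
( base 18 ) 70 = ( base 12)A6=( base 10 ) 126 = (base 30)46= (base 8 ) 176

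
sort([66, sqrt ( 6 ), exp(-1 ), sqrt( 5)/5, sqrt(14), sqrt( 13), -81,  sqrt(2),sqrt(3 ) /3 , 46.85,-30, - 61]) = [-81, - 61,-30,  exp( - 1),  sqrt (5)/5,sqrt(3)/3,sqrt(2),sqrt( 6),sqrt ( 13 ),sqrt (14),46.85, 66]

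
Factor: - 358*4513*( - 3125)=5048918750 = 2^1*5^5*179^1*4513^1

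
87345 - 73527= 13818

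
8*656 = 5248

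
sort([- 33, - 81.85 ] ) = [-81.85, - 33]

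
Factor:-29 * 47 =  - 29^1 * 47^1= - 1363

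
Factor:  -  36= - 2^2*3^2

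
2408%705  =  293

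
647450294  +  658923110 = 1306373404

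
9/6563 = 9/6563 = 0.00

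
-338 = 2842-3180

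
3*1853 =5559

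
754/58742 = 377/29371 =0.01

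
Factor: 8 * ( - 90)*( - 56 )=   40320 = 2^7 * 3^2*5^1 * 7^1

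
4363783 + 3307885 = 7671668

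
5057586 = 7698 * 657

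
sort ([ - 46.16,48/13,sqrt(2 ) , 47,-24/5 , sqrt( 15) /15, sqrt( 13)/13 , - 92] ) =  [ - 92, - 46.16, - 24/5,sqrt ( 15 )/15,sqrt( 13)/13,sqrt( 2 ),48/13,47]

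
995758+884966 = 1880724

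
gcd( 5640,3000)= 120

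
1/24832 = 1/24832=0.00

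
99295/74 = 99295/74 = 1341.82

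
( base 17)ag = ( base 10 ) 186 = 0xBA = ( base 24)7i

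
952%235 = 12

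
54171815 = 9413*5755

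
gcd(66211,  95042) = 1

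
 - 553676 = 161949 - 715625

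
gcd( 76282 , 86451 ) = 1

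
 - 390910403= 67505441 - 458415844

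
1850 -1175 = 675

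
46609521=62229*749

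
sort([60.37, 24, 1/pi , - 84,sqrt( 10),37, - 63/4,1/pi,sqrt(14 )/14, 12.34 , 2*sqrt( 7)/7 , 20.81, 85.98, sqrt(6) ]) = [ - 84, - 63/4, sqrt( 14)/14, 1/pi,1/pi, 2*sqrt( 7 )/7,sqrt ( 6 ), sqrt( 10),  12.34, 20.81,  24, 37,60.37, 85.98]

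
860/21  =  40 + 20/21= 40.95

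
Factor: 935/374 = 2^( - 1 )*5^1  =  5/2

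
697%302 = 93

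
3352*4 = 13408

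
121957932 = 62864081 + 59093851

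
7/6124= 7/6124 = 0.00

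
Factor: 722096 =2^4*45131^1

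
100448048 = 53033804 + 47414244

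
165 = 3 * 55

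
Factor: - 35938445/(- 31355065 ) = 7187689/6271013 = 7^( - 1)*53^( - 1 )*577^1 *12457^1 * 16903^( - 1) 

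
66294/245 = 66294/245 = 270.59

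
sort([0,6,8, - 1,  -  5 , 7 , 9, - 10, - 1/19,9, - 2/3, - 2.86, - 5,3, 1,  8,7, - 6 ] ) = [ - 10, - 6 , - 5,-5, - 2.86, - 1, - 2/3, - 1/19,0,1, 3, 6,7, 7, 8,8,9,9]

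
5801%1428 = 89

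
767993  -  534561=233432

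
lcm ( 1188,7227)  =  86724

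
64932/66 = 10822/11 = 983.82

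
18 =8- - 10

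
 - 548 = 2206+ - 2754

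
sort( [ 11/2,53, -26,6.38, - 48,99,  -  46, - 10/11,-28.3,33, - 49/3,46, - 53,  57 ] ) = [ - 53, - 48, - 46, - 28.3, - 26, - 49/3, - 10/11,11/2, 6.38, 33,46,53,57,99 ]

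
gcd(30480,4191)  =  381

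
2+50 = 52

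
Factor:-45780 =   -  2^2*3^1*5^1*7^1* 109^1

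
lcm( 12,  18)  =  36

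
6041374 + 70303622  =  76344996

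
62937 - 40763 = 22174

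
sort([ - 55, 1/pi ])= [ - 55, 1/pi]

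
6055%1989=88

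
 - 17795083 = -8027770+-9767313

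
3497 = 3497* 1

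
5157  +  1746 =6903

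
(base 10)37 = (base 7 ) 52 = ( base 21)1G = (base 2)100101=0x25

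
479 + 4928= 5407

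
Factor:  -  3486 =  - 2^1*3^1 *7^1* 83^1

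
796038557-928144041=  - 132105484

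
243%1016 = 243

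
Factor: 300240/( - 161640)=-2^1*3^1*139^1*449^( - 1 )= -834/449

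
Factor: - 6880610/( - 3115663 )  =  2^1*5^1*11^1 * 71^1*251^( - 1 ) * 881^1*12413^( - 1) 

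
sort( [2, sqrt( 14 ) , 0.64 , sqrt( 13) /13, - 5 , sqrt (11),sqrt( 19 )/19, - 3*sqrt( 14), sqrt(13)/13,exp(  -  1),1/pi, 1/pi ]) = [ - 3*sqrt( 14), - 5,  sqrt( 19)/19, sqrt( 13 )/13, sqrt( 13 )/13 , 1/pi, 1/pi, exp ( - 1), 0.64, 2, sqrt( 11 ), sqrt( 14 )]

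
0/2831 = 0 = 0.00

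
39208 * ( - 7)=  - 274456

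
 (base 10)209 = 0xd1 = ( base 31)6N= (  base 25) 89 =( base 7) 416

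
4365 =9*485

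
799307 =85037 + 714270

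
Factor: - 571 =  - 571^1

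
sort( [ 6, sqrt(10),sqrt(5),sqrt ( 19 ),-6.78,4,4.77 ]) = [ - 6.78,sqrt(5),sqrt(10 ),4,sqrt( 19 ),4.77 , 6 ]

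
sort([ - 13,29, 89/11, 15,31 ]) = [-13,89/11, 15, 29, 31]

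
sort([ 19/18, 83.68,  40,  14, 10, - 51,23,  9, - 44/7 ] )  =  [ - 51, - 44/7 , 19/18, 9  ,  10,14, 23, 40,83.68]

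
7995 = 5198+2797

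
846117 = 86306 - - 759811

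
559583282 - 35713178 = 523870104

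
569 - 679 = - 110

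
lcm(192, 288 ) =576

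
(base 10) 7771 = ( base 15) 2481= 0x1E5B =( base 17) 19f2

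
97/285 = 97/285 = 0.34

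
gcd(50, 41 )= 1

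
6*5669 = 34014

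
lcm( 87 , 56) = 4872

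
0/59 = 0 = 0.00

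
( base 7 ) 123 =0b1000010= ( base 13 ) 51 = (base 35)1v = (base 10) 66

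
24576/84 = 292 + 4/7= 292.57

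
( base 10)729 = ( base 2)1011011001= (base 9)1000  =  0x2d9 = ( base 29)p4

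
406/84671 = 406/84671 = 0.00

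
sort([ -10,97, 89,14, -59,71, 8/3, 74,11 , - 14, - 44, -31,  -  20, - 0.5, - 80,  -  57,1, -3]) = [ - 80,-59, - 57, - 44,  -  31, -20,-14,-10,- 3, - 0.5,1, 8/3  ,  11, 14, 71, 74,  89, 97 ] 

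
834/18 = 139/3= 46.33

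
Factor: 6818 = 2^1* 7^1*487^1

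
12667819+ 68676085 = 81343904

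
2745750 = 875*3138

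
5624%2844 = 2780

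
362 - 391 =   -  29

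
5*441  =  2205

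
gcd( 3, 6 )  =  3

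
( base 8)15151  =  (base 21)F6K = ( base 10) 6761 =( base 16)1A69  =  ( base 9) 10242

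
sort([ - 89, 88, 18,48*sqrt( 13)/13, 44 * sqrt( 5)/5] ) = [ - 89,48*  sqrt( 13)/13, 18, 44* sqrt( 5)/5, 88] 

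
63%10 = 3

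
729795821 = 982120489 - 252324668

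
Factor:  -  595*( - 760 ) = 452200 = 2^3*5^2*7^1  *17^1*19^1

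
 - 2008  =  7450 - 9458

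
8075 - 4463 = 3612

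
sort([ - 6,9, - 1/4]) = [ - 6, - 1/4, 9]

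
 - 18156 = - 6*3026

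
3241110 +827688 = 4068798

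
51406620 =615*83588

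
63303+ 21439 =84742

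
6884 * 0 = 0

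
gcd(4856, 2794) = 2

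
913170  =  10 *91317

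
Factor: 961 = 31^2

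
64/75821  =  64/75821 = 0.00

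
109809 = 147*747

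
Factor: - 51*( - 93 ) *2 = 2^1*3^2*17^1 * 31^1= 9486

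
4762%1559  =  85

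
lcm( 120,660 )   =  1320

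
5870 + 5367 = 11237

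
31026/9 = 3447 + 1/3 = 3447.33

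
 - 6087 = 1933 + -8020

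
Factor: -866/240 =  - 2^( - 3 ) * 3^( - 1)*5^(- 1)*433^1 = - 433/120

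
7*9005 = 63035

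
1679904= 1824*921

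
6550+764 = 7314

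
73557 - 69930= 3627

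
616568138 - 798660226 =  - 182092088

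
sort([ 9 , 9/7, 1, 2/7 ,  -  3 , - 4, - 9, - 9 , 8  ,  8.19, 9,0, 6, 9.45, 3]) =[ - 9, - 9, - 4,-3,0, 2/7,  1, 9/7, 3,  6,8, 8.19, 9, 9, 9.45 ] 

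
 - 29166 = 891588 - 920754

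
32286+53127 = 85413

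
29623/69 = 429 + 22/69 = 429.32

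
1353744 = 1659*816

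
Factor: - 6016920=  - 2^3*3^1*5^1*7^1*13^1*19^1*29^1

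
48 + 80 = 128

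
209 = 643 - 434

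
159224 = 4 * 39806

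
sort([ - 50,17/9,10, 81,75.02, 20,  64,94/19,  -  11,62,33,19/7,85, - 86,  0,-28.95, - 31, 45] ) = [ - 86, - 50 , - 31, - 28.95,-11,0 , 17/9,19/7, 94/19 , 10,20,33,45,62,64,75.02,81, 85]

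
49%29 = 20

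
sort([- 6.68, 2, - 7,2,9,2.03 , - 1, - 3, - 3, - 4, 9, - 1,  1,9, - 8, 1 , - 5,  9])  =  [ - 8 ,- 7, - 6.68 , - 5, - 4, - 3, - 3, - 1, - 1, 1, 1,2,2, 2.03,9, 9,9, 9]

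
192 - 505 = -313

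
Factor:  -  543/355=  - 3^1*5^ ( - 1 )*71^(-1 )*181^1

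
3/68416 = 3/68416 = 0.00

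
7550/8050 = 151/161 = 0.94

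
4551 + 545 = 5096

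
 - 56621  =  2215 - 58836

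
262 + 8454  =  8716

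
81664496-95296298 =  - 13631802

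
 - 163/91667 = - 1+91504/91667 = - 0.00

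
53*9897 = 524541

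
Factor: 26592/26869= 96/97 = 2^5 * 3^1*97^( -1)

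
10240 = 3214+7026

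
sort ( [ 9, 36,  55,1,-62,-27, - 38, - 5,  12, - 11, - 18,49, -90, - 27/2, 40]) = [-90, - 62, - 38, - 27 , - 18,  -  27/2, - 11,- 5,1,9, 12,  36,40,49,55]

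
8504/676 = 2126/169 = 12.58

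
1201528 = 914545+286983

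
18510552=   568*32589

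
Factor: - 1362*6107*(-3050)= 25369088700 = 2^2 * 3^1*5^2*31^1*61^1*197^1*227^1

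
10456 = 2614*4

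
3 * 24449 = 73347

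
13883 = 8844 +5039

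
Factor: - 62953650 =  - 2^1*3^2*5^2 * 19^1*37^1*199^1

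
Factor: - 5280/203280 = - 2^1*7^(-1)*11^( -1) = - 2/77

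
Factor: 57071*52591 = 7^2* 11^1*31^1 * 263^1*683^1  =  3001420961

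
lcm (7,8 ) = 56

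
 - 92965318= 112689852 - 205655170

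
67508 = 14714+52794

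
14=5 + 9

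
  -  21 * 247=-5187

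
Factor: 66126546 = 2^1 *3^2*3673697^1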